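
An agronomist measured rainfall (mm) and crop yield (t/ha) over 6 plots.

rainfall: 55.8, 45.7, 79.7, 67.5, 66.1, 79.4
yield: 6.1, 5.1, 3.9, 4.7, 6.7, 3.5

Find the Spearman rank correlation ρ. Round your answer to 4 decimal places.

Rank rainfall: 2, 1, 6, 4, 3, 5
Rank yield: 5, 4, 2, 3, 6, 1
d = rank(rainfall) − rank(yield): -3, -3, 4, 1, -3, 4; Σd² = 60
ρ = 1 − 6Σd² / [n(n²−1)] = 1 − 6×60 / (6×35) = 1 − 360/210 ≈ -0.7143

-0.7143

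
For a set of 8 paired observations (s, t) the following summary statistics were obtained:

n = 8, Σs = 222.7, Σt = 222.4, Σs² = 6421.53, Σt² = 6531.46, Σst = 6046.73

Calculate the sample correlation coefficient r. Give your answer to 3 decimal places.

r = (nΣst − ΣsΣt) / √[(nΣs² − (Σs)²)(nΣt² − (Σt)²)]
Numerator: 8×6046.73 − 222.7×222.4 = -1154.64
Denominator: √[(51372.24 − 49595.29)(52251.68 − 49461.76)] = √[1776.95 × 2789.92] = 2226.5553
r = -1154.64 / 2226.5553 ≈ -0.519

-0.519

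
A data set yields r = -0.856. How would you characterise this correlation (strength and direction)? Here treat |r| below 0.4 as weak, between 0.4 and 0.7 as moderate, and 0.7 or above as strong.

strong negative

r = -0.856 < 0 so the relationship is negative.
|r| = 0.856, which falls in the strong range.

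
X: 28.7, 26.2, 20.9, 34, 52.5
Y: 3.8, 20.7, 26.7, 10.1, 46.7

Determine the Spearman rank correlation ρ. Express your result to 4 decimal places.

Rank X: 3, 2, 1, 4, 5
Rank Y: 1, 3, 4, 2, 5
d = rank(X) − rank(Y): 2, -1, -3, 2, 0; Σd² = 18
ρ = 1 − 6Σd² / [n(n²−1)] = 1 − 6×18 / (5×24) = 1 − 108/120 ≈ 0.1000

0.1000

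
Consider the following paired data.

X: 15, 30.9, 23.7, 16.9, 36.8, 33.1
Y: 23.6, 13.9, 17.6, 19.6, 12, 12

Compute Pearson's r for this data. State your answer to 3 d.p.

n = 6, ΣX = 156.4, ΣY = 98.7, ΣX² = 4476.96, ΣY² = 1732.09, ΣXY = 2370.67
nΣXY − ΣXΣY = 14224.02 − 15436.68 = -1212.66
nΣX² − (ΣX)² = 26861.76 − 24460.96 = 2400.8; nΣY² − (ΣY)² = 10392.54 − 9741.69 = 650.85
r = -1212.66 / √(2400.8 × 650.85) = -1212.66 / 1250.0243 ≈ -0.970

-0.970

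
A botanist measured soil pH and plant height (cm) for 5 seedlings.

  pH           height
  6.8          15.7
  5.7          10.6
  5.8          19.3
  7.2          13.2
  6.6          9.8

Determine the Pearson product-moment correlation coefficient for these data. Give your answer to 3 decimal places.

n = 5, Σx = 32.1, Σy = 68.6, Σx² = 207.77, Σy² = 1001.62, Σxy = 438.84
nΣxy − ΣxΣy = 2194.2 − 2202.06 = -7.86
nΣx² − (Σx)² = 1038.85 − 1030.41 = 8.44; nΣy² − (Σy)² = 5008.1 − 4705.96 = 302.14
r = -7.86 / √(8.44 × 302.14) = -7.86 / 50.4981 ≈ -0.156

-0.156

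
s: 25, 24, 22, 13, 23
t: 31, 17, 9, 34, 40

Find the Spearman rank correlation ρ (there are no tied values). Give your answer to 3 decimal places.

-0.100

Rank s: 5, 4, 2, 1, 3
Rank t: 3, 2, 1, 4, 5
d = rank(s) − rank(t): 2, 2, 1, -3, -2; Σd² = 22
ρ = 1 − 6Σd² / [n(n²−1)] = 1 − 6×22 / (5×24) = 1 − 132/120 ≈ -0.100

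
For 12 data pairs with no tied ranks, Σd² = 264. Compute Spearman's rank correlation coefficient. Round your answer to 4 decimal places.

ρ = 1 − 6Σd² / [n(n²−1)] = 1 − 6×264 / (12×143)
  = 1 − 1584/1716 = 1 − 0.92308 ≈ 0.0769

0.0769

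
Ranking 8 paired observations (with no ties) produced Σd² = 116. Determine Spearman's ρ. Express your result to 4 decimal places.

-0.3810

ρ = 1 − 6Σd² / [n(n²−1)] = 1 − 6×116 / (8×63)
  = 1 − 696/504 = 1 − 1.38095 ≈ -0.3810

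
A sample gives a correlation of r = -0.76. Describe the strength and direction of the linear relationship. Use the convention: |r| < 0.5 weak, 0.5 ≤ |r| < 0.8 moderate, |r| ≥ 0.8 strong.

r = -0.76 < 0 so the relationship is negative.
|r| = 0.76, which falls in the moderate range.

moderate negative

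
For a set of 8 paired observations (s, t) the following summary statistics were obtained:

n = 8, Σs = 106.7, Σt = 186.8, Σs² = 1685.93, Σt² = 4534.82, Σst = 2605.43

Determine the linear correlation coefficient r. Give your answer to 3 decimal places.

0.534

r = (nΣst − ΣsΣt) / √[(nΣs² − (Σs)²)(nΣt² − (Σt)²)]
Numerator: 8×2605.43 − 106.7×186.8 = 911.88
Denominator: √[(13487.44 − 11384.89)(36278.56 − 34894.24)] = √[2102.55 × 1384.32] = 1706.0487
r = 911.88 / 1706.0487 ≈ 0.534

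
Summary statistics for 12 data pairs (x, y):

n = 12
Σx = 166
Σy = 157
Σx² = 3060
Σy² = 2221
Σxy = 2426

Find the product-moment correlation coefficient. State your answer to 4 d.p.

0.7119

r = (nΣxy − ΣxΣy) / √[(nΣx² − (Σx)²)(nΣy² − (Σy)²)]
Numerator: 12×2426 − 166×157 = 3050
Denominator: √[(36720 − 27556)(26652 − 24649)] = √[9164 × 2003] = 4284.3310
r = 3050 / 4284.3310 ≈ 0.7119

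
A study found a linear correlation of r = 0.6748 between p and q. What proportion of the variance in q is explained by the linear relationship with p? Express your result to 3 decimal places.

r² = (0.6748)² = 0.455

0.455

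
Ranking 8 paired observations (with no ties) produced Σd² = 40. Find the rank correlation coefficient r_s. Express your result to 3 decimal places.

ρ = 1 − 6Σd² / [n(n²−1)] = 1 − 6×40 / (8×63)
  = 1 − 240/504 = 1 − 0.4762 ≈ 0.524

0.524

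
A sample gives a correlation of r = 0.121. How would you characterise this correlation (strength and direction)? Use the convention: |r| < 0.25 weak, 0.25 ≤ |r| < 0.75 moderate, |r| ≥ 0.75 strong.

weak positive

r = 0.121 > 0 so the relationship is positive.
|r| = 0.121, which falls in the weak range.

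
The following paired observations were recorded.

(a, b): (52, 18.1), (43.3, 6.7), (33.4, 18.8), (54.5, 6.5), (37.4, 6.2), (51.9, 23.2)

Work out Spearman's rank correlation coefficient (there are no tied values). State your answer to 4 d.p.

-0.0857

Rank a: 5, 3, 1, 6, 2, 4
Rank b: 4, 3, 5, 2, 1, 6
d = rank(a) − rank(b): 1, 0, -4, 4, 1, -2; Σd² = 38
ρ = 1 − 6Σd² / [n(n²−1)] = 1 − 6×38 / (6×35) = 1 − 228/210 ≈ -0.0857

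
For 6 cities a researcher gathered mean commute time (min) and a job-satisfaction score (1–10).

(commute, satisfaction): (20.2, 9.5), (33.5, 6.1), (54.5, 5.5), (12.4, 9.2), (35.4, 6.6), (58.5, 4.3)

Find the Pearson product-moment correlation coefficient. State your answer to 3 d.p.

-0.940

n = 6, Σx = 214.5, Σy = 41.2, Σx² = 9329.71, Σy² = 304.4, Σxy = 1295.27
nΣxy − ΣxΣy = 7771.62 − 8837.4 = -1065.78
nΣx² − (Σx)² = 55978.26 − 46010.25 = 9968.01; nΣy² − (Σy)² = 1826.4 − 1697.44 = 128.96
r = -1065.78 / √(9968.01 × 128.96) = -1065.78 / 1133.7877 ≈ -0.940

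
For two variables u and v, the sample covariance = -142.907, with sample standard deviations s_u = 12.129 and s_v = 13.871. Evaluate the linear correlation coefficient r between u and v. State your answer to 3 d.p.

r = Cov(u,v) / (s_u · s_v) = -142.907 / (12.129 × 13.871)
  = -142.907 / 168.2414 ≈ -0.849

-0.849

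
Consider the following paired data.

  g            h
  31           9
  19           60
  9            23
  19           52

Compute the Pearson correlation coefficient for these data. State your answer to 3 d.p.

-0.299

n = 4, Σg = 78, Σh = 144, Σg² = 1764, Σh² = 6914, Σgh = 2614
nΣgh − ΣgΣh = 10456 − 11232 = -776
nΣg² − (Σg)² = 7056 − 6084 = 972; nΣh² − (Σh)² = 27656 − 20736 = 6920
r = -776 / √(972 × 6920) = -776 / 2593.4996 ≈ -0.299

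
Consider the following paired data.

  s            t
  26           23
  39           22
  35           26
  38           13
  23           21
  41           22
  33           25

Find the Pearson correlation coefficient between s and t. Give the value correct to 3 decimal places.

n = 7, Σs = 235, Σt = 152, Σs² = 8165, Σt² = 3408, Σst = 5070
nΣst − ΣsΣt = 35490 − 35720 = -230
nΣs² − (Σs)² = 57155 − 55225 = 1930; nΣt² − (Σt)² = 23856 − 23104 = 752
r = -230 / √(1930 × 752) = -230 / 1204.7240 ≈ -0.191

-0.191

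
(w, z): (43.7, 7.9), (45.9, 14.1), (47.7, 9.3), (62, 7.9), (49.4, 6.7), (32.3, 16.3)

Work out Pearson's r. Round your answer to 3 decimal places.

n = 6, Σw = 281, Σz = 62.2, Σw² = 13619.44, Σz² = 720.7, Σwz = 2783.3
nΣwz − ΣwΣz = 16699.8 − 17478.2 = -778.4
nΣw² − (Σw)² = 81716.64 − 78961 = 2755.64; nΣz² − (Σz)² = 4324.2 − 3868.84 = 455.36
r = -778.4 / √(2755.64 × 455.36) = -778.4 / 1120.1822 ≈ -0.695

-0.695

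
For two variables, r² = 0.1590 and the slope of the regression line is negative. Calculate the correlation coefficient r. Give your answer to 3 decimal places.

|r| = √0.1590 = 0.399
The association is negative, so r = −0.399.

-0.399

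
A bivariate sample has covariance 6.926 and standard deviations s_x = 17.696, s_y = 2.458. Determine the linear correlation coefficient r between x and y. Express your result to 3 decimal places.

0.159

r = Cov(x,y) / (s_x · s_y) = 6.926 / (17.696 × 2.458)
  = 6.926 / 43.4968 ≈ 0.159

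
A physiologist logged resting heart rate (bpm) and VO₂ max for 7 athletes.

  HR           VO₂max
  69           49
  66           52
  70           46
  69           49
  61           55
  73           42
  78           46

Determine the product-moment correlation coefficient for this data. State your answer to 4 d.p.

-0.8302

n = 7, Σx = 486, Σy = 339, Σx² = 33912, Σy² = 16527, Σxy = 23423
nΣxy − ΣxΣy = 163961 − 164754 = -793
nΣx² − (Σx)² = 237384 − 236196 = 1188; nΣy² − (Σy)² = 115689 − 114921 = 768
r = -793 / √(1188 × 768) = -793 / 955.1879 ≈ -0.8302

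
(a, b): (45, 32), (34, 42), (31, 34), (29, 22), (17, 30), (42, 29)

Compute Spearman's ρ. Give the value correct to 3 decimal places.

0.257

Rank a: 6, 4, 3, 2, 1, 5
Rank b: 4, 6, 5, 1, 3, 2
d = rank(a) − rank(b): 2, -2, -2, 1, -2, 3; Σd² = 26
ρ = 1 − 6Σd² / [n(n²−1)] = 1 − 6×26 / (6×35) = 1 − 156/210 ≈ 0.257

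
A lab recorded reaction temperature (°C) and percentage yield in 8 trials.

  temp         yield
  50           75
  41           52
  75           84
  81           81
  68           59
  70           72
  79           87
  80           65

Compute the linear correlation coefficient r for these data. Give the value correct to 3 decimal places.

0.596

n = 8, Σx = 544, Σy = 575, Σx² = 38532, Σy² = 42405, Σxy = 39868
nΣxy − ΣxΣy = 318944 − 312800 = 6144
nΣx² − (Σx)² = 308256 − 295936 = 12320; nΣy² − (Σy)² = 339240 − 330625 = 8615
r = 6144 / √(12320 × 8615) = 6144 / 10302.2716 ≈ 0.596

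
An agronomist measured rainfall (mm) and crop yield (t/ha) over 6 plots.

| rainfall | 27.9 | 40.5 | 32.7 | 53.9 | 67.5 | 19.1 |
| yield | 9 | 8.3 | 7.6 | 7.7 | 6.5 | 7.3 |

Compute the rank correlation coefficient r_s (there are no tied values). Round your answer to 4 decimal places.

-0.2571

Rank rainfall: 2, 4, 3, 5, 6, 1
Rank yield: 6, 5, 3, 4, 1, 2
d = rank(rainfall) − rank(yield): -4, -1, 0, 1, 5, -1; Σd² = 44
ρ = 1 − 6Σd² / [n(n²−1)] = 1 − 6×44 / (6×35) = 1 − 264/210 ≈ -0.2571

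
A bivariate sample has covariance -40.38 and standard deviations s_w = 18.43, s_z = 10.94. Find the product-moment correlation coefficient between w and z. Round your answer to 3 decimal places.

-0.200

r = Cov(w,z) / (s_w · s_z) = -40.38 / (18.43 × 10.94)
  = -40.38 / 201.6242 ≈ -0.200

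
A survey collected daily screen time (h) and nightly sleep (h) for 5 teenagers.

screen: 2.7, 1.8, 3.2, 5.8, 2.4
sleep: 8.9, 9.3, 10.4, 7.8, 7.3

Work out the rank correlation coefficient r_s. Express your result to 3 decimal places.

0.000

Rank screen: 3, 1, 4, 5, 2
Rank sleep: 3, 4, 5, 2, 1
d = rank(screen) − rank(sleep): 0, -3, -1, 3, 1; Σd² = 20
ρ = 1 − 6Σd² / [n(n²−1)] = 1 − 6×20 / (5×24) = 1 − 120/120 ≈ 0.000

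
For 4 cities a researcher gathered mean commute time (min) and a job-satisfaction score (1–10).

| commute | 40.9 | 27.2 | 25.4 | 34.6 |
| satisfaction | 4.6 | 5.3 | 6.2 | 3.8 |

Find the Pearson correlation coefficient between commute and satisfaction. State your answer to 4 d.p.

n = 4, Σx = 128.1, Σy = 19.9, Σx² = 4254.97, Σy² = 102.13, Σxy = 621.26
nΣxy − ΣxΣy = 2485.04 − 2549.19 = -64.15
nΣx² − (Σx)² = 17019.88 − 16409.61 = 610.27; nΣy² − (Σy)² = 408.52 − 396.01 = 12.51
r = -64.15 / √(610.27 × 12.51) = -64.15 / 87.3755 ≈ -0.7342

-0.7342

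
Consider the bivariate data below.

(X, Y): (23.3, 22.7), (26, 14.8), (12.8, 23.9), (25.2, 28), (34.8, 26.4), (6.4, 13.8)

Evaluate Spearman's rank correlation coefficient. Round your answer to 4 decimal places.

Rank X: 3, 5, 2, 4, 6, 1
Rank Y: 3, 2, 4, 6, 5, 1
d = rank(X) − rank(Y): 0, 3, -2, -2, 1, 0; Σd² = 18
ρ = 1 − 6Σd² / [n(n²−1)] = 1 − 6×18 / (6×35) = 1 − 108/210 ≈ 0.4857

0.4857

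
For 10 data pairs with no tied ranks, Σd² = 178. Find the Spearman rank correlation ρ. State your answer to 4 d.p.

ρ = 1 − 6Σd² / [n(n²−1)] = 1 − 6×178 / (10×99)
  = 1 − 1068/990 = 1 − 1.07879 ≈ -0.0788

-0.0788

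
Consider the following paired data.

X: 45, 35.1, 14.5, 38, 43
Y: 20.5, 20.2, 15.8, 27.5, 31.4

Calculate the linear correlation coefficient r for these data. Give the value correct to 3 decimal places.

n = 5, ΣX = 175.6, ΣY = 115.4, ΣX² = 6760.26, ΣY² = 2820.14, ΣXY = 4255.82
nΣXY − ΣXΣY = 21279.1 − 20264.24 = 1014.86
nΣX² − (ΣX)² = 33801.3 − 30835.36 = 2965.94; nΣY² − (ΣY)² = 14100.7 − 13317.16 = 783.54
r = 1014.86 / √(2965.94 × 783.54) = 1014.86 / 1524.4450 ≈ 0.666

0.666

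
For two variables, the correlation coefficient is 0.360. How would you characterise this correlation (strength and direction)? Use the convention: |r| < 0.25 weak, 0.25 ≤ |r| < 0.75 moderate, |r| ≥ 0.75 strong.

r = 0.360 > 0 so the relationship is positive.
|r| = 0.360, which falls in the moderate range.

moderate positive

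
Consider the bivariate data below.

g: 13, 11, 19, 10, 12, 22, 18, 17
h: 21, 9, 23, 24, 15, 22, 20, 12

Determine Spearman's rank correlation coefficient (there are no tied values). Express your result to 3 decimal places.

0.190

Rank g: 4, 2, 7, 1, 3, 8, 6, 5
Rank h: 5, 1, 7, 8, 3, 6, 4, 2
d = rank(g) − rank(h): -1, 1, 0, -7, 0, 2, 2, 3; Σd² = 68
ρ = 1 − 6Σd² / [n(n²−1)] = 1 − 6×68 / (8×63) = 1 − 408/504 ≈ 0.190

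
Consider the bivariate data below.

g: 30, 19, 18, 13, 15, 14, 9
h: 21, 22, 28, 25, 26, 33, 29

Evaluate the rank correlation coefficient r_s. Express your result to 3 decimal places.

-0.679

Rank g: 7, 6, 5, 2, 4, 3, 1
Rank h: 1, 2, 5, 3, 4, 7, 6
d = rank(g) − rank(h): 6, 4, 0, -1, 0, -4, -5; Σd² = 94
ρ = 1 − 6Σd² / [n(n²−1)] = 1 − 6×94 / (7×48) = 1 − 564/336 ≈ -0.679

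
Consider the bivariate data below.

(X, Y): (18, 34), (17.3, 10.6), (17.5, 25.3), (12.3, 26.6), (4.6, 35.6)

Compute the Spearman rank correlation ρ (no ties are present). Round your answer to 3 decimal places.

-0.300

Rank X: 5, 3, 4, 2, 1
Rank Y: 4, 1, 2, 3, 5
d = rank(X) − rank(Y): 1, 2, 2, -1, -4; Σd² = 26
ρ = 1 − 6Σd² / [n(n²−1)] = 1 − 6×26 / (5×24) = 1 − 156/120 ≈ -0.300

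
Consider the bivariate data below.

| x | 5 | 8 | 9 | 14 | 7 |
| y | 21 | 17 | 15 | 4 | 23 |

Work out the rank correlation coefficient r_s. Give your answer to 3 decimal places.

Rank x: 1, 3, 4, 5, 2
Rank y: 4, 3, 2, 1, 5
d = rank(x) − rank(y): -3, 0, 2, 4, -3; Σd² = 38
ρ = 1 − 6Σd² / [n(n²−1)] = 1 − 6×38 / (5×24) = 1 − 228/120 ≈ -0.900

-0.900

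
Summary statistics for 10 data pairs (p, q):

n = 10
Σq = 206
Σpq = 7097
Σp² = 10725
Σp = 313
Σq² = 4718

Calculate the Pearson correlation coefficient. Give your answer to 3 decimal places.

0.978

r = (nΣpq − ΣpΣq) / √[(nΣp² − (Σp)²)(nΣq² − (Σq)²)]
Numerator: 10×7097 − 313×206 = 6492
Denominator: √[(107250 − 97969)(47180 − 42436)] = √[9281 × 4744] = 6635.4400
r = 6492 / 6635.4400 ≈ 0.978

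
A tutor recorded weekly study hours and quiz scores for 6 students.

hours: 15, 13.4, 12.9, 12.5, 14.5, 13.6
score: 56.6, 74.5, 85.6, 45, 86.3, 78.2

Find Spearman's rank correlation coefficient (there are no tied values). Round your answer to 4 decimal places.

Rank hours: 6, 3, 2, 1, 5, 4
Rank score: 2, 3, 5, 1, 6, 4
d = rank(hours) − rank(score): 4, 0, -3, 0, -1, 0; Σd² = 26
ρ = 1 − 6Σd² / [n(n²−1)] = 1 − 6×26 / (6×35) = 1 − 156/210 ≈ 0.2571

0.2571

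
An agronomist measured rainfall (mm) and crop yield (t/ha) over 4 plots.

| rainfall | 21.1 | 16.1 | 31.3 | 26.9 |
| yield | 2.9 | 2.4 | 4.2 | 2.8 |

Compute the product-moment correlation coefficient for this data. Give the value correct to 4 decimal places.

n = 4, Σx = 95.4, Σy = 12.3, Σx² = 2407.72, Σy² = 39.65, Σxy = 306.61
nΣxy − ΣxΣy = 1226.44 − 1173.42 = 53.02
nΣx² − (Σx)² = 9630.88 − 9101.16 = 529.72; nΣy² − (Σy)² = 158.6 − 151.29 = 7.31
r = 53.02 / √(529.72 × 7.31) = 53.02 / 62.2274 ≈ 0.8520

0.8520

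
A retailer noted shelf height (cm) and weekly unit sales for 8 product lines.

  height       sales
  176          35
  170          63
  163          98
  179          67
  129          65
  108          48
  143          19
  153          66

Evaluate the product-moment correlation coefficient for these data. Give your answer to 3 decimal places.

0.209

n = 8, Σx = 1221, Σy = 461, Σx² = 190649, Σy² = 30533, Σxy = 71221
nΣxy − ΣxΣy = 569768 − 562881 = 6887
nΣx² − (Σx)² = 1525192 − 1490841 = 34351; nΣy² − (Σy)² = 244264 − 212521 = 31743
r = 6887 / √(34351 × 31743) = 6887 / 33021.2627 ≈ 0.209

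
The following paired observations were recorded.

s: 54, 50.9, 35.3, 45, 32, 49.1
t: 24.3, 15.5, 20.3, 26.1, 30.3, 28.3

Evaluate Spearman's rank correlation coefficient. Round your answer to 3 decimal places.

-0.486

Rank s: 6, 5, 2, 3, 1, 4
Rank t: 3, 1, 2, 4, 6, 5
d = rank(s) − rank(t): 3, 4, 0, -1, -5, -1; Σd² = 52
ρ = 1 − 6Σd² / [n(n²−1)] = 1 − 6×52 / (6×35) = 1 − 312/210 ≈ -0.486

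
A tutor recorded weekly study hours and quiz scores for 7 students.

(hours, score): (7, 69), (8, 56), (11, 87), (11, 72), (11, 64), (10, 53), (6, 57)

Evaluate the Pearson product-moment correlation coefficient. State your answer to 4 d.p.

0.4572

n = 7, Σx = 64, Σy = 458, Σx² = 612, Σy² = 30804, Σxy = 4256
nΣxy − ΣxΣy = 29792 − 29312 = 480
nΣx² − (Σx)² = 4284 − 4096 = 188; nΣy² − (Σy)² = 215628 − 209764 = 5864
r = 480 / √(188 × 5864) = 480 / 1049.9676 ≈ 0.4572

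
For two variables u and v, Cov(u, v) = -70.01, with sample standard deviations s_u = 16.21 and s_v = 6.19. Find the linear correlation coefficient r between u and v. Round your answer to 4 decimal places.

-0.6977

r = Cov(u,v) / (s_u · s_v) = -70.01 / (16.21 × 6.19)
  = -70.01 / 100.3399 ≈ -0.6977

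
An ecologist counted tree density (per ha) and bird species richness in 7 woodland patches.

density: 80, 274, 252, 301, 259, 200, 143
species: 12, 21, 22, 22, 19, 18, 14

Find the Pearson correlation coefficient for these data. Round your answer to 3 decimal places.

n = 7, Σx = 1509, Σy = 128, Σx² = 363111, Σy² = 2434, Σxy = 29403
nΣxy − ΣxΣy = 205821 − 193152 = 12669
nΣx² − (Σx)² = 2541777 − 2277081 = 264696; nΣy² − (Σy)² = 17038 − 16384 = 654
r = 12669 / √(264696 × 654) = 12669 / 13157.1723 ≈ 0.963

0.963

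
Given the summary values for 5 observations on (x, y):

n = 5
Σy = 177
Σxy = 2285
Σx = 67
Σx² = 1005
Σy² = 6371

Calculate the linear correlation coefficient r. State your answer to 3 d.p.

-0.817

r = (nΣxy − ΣxΣy) / √[(nΣx² − (Σx)²)(nΣy² − (Σy)²)]
Numerator: 5×2285 − 67×177 = -434
Denominator: √[(5025 − 4489)(31855 − 31329)] = √[536 × 526] = 530.9765
r = -434 / 530.9765 ≈ -0.817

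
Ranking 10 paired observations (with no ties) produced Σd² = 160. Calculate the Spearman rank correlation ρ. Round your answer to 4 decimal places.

0.0303

ρ = 1 − 6Σd² / [n(n²−1)] = 1 − 6×160 / (10×99)
  = 1 − 960/990 = 1 − 0.96970 ≈ 0.0303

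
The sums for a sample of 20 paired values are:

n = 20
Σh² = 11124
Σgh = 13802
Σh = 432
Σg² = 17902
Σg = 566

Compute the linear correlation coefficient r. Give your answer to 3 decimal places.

r = (nΣgh − ΣgΣh) / √[(nΣg² − (Σg)²)(nΣh² − (Σh)²)]
Numerator: 20×13802 − 566×432 = 31528
Denominator: √[(358040 − 320356)(222480 − 186624)] = √[37684 × 35856] = 36758.6385
r = 31528 / 36758.6385 ≈ 0.858

0.858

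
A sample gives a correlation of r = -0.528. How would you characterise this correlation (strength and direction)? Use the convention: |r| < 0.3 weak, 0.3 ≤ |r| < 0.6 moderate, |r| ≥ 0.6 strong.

moderate negative

r = -0.528 < 0 so the relationship is negative.
|r| = 0.528, which falls in the moderate range.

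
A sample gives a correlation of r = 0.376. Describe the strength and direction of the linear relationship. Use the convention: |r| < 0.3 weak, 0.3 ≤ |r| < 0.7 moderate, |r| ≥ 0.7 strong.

r = 0.376 > 0 so the relationship is positive.
|r| = 0.376, which falls in the moderate range.

moderate positive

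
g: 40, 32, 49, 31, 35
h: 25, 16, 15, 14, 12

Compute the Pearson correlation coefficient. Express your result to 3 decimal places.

0.231

n = 5, Σg = 187, Σh = 82, Σg² = 7211, Σh² = 1446, Σgh = 3101
nΣgh − ΣgΣh = 15505 − 15334 = 171
nΣg² − (Σg)² = 36055 − 34969 = 1086; nΣh² − (Σh)² = 7230 − 6724 = 506
r = 171 / √(1086 × 506) = 171 / 741.2935 ≈ 0.231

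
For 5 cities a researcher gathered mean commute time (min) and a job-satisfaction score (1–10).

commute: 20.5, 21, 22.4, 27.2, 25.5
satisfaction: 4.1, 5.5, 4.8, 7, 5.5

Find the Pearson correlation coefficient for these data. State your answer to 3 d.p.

n = 5, Σx = 116.6, Σy = 26.9, Σx² = 2753.1, Σy² = 149.35, Σxy = 637.72
nΣxy − ΣxΣy = 3188.6 − 3136.54 = 52.06
nΣx² − (Σx)² = 13765.5 − 13595.56 = 169.94; nΣy² − (Σy)² = 746.75 − 723.61 = 23.14
r = 52.06 / √(169.94 × 23.14) = 52.06 / 62.7089 ≈ 0.830

0.830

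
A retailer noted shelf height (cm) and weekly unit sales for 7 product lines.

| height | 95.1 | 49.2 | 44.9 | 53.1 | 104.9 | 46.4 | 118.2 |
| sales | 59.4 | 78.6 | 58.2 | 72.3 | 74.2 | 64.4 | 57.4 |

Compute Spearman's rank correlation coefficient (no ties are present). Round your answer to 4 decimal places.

Rank height: 5, 3, 1, 4, 6, 2, 7
Rank sales: 3, 7, 2, 5, 6, 4, 1
d = rank(height) − rank(sales): 2, -4, -1, -1, 0, -2, 6; Σd² = 62
ρ = 1 − 6Σd² / [n(n²−1)] = 1 − 6×62 / (7×48) = 1 − 372/336 ≈ -0.1071

-0.1071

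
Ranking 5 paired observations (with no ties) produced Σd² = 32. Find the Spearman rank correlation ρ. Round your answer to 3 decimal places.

-0.600

ρ = 1 − 6Σd² / [n(n²−1)] = 1 − 6×32 / (5×24)
  = 1 − 192/120 = 1 − 1.6000 ≈ -0.600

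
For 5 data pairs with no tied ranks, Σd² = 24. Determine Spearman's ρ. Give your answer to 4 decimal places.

-0.2000

ρ = 1 − 6Σd² / [n(n²−1)] = 1 − 6×24 / (5×24)
  = 1 − 144/120 = 1 − 1.20000 ≈ -0.2000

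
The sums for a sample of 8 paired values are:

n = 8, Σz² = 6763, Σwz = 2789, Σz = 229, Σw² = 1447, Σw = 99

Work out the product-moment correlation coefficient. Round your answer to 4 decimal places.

r = (nΣwz − ΣwΣz) / √[(nΣw² − (Σw)²)(nΣz² − (Σz)²)]
Numerator: 8×2789 − 99×229 = -359
Denominator: √[(11576 − 9801)(54104 − 52441)] = √[1775 × 1663] = 1718.0876
r = -359 / 1718.0876 ≈ -0.2090

-0.2090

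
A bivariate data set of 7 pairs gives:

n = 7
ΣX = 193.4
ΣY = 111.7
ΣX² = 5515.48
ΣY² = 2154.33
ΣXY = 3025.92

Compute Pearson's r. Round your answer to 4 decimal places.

-0.2379

r = (nΣXY − ΣXΣY) / √[(nΣX² − (ΣX)²)(nΣY² − (ΣY)²)]
Numerator: 7×3025.92 − 193.4×111.7 = -421.34
Denominator: √[(38608.36 − 37403.56)(15080.31 − 12476.89)] = √[1204.8 × 2603.42] = 1771.0450
r = -421.34 / 1771.0450 ≈ -0.2379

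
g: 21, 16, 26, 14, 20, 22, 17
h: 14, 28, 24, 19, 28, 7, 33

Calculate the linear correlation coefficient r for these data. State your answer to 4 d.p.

-0.2952

n = 7, Σg = 136, Σh = 153, Σg² = 2742, Σh² = 3839, Σgh = 2907
nΣgh − ΣgΣh = 20349 − 20808 = -459
nΣg² − (Σg)² = 19194 − 18496 = 698; nΣh² − (Σh)² = 26873 − 23409 = 3464
r = -459 / √(698 × 3464) = -459 / 1554.9508 ≈ -0.2952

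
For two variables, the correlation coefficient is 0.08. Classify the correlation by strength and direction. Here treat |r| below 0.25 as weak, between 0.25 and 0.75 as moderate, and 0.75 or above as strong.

weak positive

r = 0.08 > 0 so the relationship is positive.
|r| = 0.08, which falls in the weak range.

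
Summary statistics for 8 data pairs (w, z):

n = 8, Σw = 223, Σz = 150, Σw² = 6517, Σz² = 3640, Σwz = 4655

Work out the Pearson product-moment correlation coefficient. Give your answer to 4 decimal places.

0.9495

r = (nΣwz − ΣwΣz) / √[(nΣw² − (Σw)²)(nΣz² − (Σz)²)]
Numerator: 8×4655 − 223×150 = 3790
Denominator: √[(52136 − 49729)(29120 − 22500)] = √[2407 × 6620] = 3991.7841
r = 3790 / 3991.7841 ≈ 0.9495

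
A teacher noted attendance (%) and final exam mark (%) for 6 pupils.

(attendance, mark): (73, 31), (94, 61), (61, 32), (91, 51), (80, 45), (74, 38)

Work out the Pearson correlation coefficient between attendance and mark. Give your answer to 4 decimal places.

0.9241

n = 6, Σx = 473, Σy = 258, Σx² = 38043, Σy² = 11776, Σxy = 21002
nΣxy − ΣxΣy = 126012 − 122034 = 3978
nΣx² − (Σx)² = 228258 − 223729 = 4529; nΣy² − (Σy)² = 70656 − 66564 = 4092
r = 3978 / √(4529 × 4092) = 3978 / 4304.9585 ≈ 0.9241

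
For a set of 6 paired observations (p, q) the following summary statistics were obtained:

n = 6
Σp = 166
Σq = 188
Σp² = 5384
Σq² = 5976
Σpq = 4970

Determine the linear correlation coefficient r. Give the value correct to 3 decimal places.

r = (nΣpq − ΣpΣq) / √[(nΣp² − (Σp)²)(nΣq² − (Σq)²)]
Numerator: 6×4970 − 166×188 = -1388
Denominator: √[(32304 − 27556)(35856 − 35344)] = √[4748 × 512] = 1559.1587
r = -1388 / 1559.1587 ≈ -0.890

-0.890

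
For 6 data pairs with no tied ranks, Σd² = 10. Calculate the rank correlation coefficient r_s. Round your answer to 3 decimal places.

ρ = 1 − 6Σd² / [n(n²−1)] = 1 − 6×10 / (6×35)
  = 1 − 60/210 = 1 − 0.2857 ≈ 0.714

0.714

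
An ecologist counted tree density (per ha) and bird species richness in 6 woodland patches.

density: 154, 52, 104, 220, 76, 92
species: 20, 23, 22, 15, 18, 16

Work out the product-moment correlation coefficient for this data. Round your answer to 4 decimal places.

n = 6, Σx = 698, Σy = 114, Σx² = 99876, Σy² = 2218, Σxy = 12704
nΣxy − ΣxΣy = 76224 − 79572 = -3348
nΣx² − (Σx)² = 599256 − 487204 = 112052; nΣy² − (Σy)² = 13308 − 12996 = 312
r = -3348 / √(112052 × 312) = -3348 / 5912.7171 ≈ -0.5662

-0.5662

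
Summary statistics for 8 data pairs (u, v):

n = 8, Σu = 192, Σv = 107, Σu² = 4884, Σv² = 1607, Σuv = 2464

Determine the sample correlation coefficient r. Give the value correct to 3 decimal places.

r = (nΣuv − ΣuΣv) / √[(nΣu² − (Σu)²)(nΣv² − (Σv)²)]
Numerator: 8×2464 − 192×107 = -832
Denominator: √[(39072 − 36864)(12856 − 11449)] = √[2208 × 1407] = 1762.5708
r = -832 / 1762.5708 ≈ -0.472

-0.472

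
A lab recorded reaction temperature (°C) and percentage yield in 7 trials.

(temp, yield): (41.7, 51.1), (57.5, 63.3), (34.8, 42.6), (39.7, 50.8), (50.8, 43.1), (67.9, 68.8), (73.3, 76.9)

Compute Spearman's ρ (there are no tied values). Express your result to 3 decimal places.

0.893

Rank temp: 3, 5, 1, 2, 4, 6, 7
Rank yield: 4, 5, 1, 3, 2, 6, 7
d = rank(temp) − rank(yield): -1, 0, 0, -1, 2, 0, 0; Σd² = 6
ρ = 1 − 6Σd² / [n(n²−1)] = 1 − 6×6 / (7×48) = 1 − 36/336 ≈ 0.893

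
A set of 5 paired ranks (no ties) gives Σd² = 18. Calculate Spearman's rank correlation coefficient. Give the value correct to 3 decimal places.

0.100

ρ = 1 − 6Σd² / [n(n²−1)] = 1 − 6×18 / (5×24)
  = 1 − 108/120 = 1 − 0.9000 ≈ 0.100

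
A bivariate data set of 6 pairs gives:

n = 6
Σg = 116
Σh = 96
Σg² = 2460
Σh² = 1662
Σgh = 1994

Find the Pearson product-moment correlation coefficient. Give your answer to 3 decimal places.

0.834

r = (nΣgh − ΣgΣh) / √[(nΣg² − (Σg)²)(nΣh² − (Σh)²)]
Numerator: 6×1994 − 116×96 = 828
Denominator: √[(14760 − 13456)(9972 − 9216)] = √[1304 × 756] = 992.8867
r = 828 / 992.8867 ≈ 0.834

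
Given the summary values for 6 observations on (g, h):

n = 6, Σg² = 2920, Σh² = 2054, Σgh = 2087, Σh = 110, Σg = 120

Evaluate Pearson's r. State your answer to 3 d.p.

-0.811

r = (nΣgh − ΣgΣh) / √[(nΣg² − (Σg)²)(nΣh² − (Σh)²)]
Numerator: 6×2087 − 120×110 = -678
Denominator: √[(17520 − 14400)(12324 − 12100)] = √[3120 × 224] = 835.9904
r = -678 / 835.9904 ≈ -0.811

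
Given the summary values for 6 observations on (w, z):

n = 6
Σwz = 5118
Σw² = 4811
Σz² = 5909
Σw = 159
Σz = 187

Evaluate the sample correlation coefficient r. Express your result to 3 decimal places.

r = (nΣwz − ΣwΣz) / √[(nΣw² − (Σw)²)(nΣz² − (Σz)²)]
Numerator: 6×5118 − 159×187 = 975
Denominator: √[(28866 − 25281)(35454 − 34969)] = √[3585 × 485] = 1318.6072
r = 975 / 1318.6072 ≈ 0.739

0.739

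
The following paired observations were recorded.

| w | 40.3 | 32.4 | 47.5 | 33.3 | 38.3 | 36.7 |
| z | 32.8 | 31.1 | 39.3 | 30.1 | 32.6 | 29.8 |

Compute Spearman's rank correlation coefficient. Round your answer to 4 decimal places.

Rank w: 5, 1, 6, 2, 4, 3
Rank z: 5, 3, 6, 2, 4, 1
d = rank(w) − rank(z): 0, -2, 0, 0, 0, 2; Σd² = 8
ρ = 1 − 6Σd² / [n(n²−1)] = 1 − 6×8 / (6×35) = 1 − 48/210 ≈ 0.7714

0.7714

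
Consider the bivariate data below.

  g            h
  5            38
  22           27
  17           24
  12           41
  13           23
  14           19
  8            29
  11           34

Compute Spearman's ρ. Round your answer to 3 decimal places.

Rank g: 1, 8, 7, 4, 5, 6, 2, 3
Rank h: 7, 4, 3, 8, 2, 1, 5, 6
d = rank(g) − rank(h): -6, 4, 4, -4, 3, 5, -3, -3; Σd² = 136
ρ = 1 − 6Σd² / [n(n²−1)] = 1 − 6×136 / (8×63) = 1 − 816/504 ≈ -0.619

-0.619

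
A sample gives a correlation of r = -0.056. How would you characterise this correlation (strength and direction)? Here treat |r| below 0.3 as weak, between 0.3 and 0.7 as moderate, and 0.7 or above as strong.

r = -0.056 < 0 so the relationship is negative.
|r| = 0.056, which falls in the weak range.

weak negative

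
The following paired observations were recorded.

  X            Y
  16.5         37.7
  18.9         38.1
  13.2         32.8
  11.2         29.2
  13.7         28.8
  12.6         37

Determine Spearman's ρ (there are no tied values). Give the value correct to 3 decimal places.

Rank X: 5, 6, 3, 1, 4, 2
Rank Y: 5, 6, 3, 2, 1, 4
d = rank(X) − rank(Y): 0, 0, 0, -1, 3, -2; Σd² = 14
ρ = 1 − 6Σd² / [n(n²−1)] = 1 − 6×14 / (6×35) = 1 − 84/210 ≈ 0.600

0.600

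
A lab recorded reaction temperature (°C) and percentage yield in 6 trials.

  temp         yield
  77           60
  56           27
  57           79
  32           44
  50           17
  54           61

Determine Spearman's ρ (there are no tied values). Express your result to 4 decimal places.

Rank temp: 6, 4, 5, 1, 2, 3
Rank yield: 4, 2, 6, 3, 1, 5
d = rank(temp) − rank(yield): 2, 2, -1, -2, 1, -2; Σd² = 18
ρ = 1 − 6Σd² / [n(n²−1)] = 1 − 6×18 / (6×35) = 1 − 108/210 ≈ 0.4857

0.4857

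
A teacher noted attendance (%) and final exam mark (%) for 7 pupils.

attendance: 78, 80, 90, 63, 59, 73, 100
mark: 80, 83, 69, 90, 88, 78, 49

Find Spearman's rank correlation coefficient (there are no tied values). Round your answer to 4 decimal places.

-0.8214

Rank attendance: 4, 5, 6, 2, 1, 3, 7
Rank mark: 4, 5, 2, 7, 6, 3, 1
d = rank(attendance) − rank(mark): 0, 0, 4, -5, -5, 0, 6; Σd² = 102
ρ = 1 − 6Σd² / [n(n²−1)] = 1 − 6×102 / (7×48) = 1 − 612/336 ≈ -0.8214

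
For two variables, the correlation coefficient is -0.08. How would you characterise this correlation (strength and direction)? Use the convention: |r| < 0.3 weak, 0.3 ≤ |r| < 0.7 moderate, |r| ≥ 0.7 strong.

r = -0.08 < 0 so the relationship is negative.
|r| = 0.08, which falls in the weak range.

weak negative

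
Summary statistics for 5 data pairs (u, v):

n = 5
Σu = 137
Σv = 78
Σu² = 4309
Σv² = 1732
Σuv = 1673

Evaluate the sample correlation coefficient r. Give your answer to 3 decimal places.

-0.868

r = (nΣuv − ΣuΣv) / √[(nΣu² − (Σu)²)(nΣv² − (Σv)²)]
Numerator: 5×1673 − 137×78 = -2321
Denominator: √[(21545 − 18769)(8660 − 6084)] = √[2776 × 2576] = 2674.1309
r = -2321 / 2674.1309 ≈ -0.868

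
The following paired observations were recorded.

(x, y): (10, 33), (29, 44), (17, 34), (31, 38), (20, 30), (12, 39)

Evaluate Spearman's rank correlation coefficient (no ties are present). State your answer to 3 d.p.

0.314

Rank x: 1, 5, 3, 6, 4, 2
Rank y: 2, 6, 3, 4, 1, 5
d = rank(x) − rank(y): -1, -1, 0, 2, 3, -3; Σd² = 24
ρ = 1 − 6Σd² / [n(n²−1)] = 1 − 6×24 / (6×35) = 1 − 144/210 ≈ 0.314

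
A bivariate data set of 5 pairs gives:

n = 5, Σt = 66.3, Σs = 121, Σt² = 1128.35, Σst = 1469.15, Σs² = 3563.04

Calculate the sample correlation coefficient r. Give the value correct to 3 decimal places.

r = (nΣst − ΣsΣt) / √[(nΣs² − (Σs)²)(nΣt² − (Σt)²)]
Numerator: 5×1469.15 − 121×66.3 = -676.55
Denominator: √[(17815.2 − 14641)(5641.75 − 4395.69)] = √[3174.2 × 1246.06] = 1988.7794
r = -676.55 / 1988.7794 ≈ -0.340

-0.340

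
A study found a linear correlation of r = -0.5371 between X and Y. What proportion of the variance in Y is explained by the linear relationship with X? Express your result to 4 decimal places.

0.2885

r² = (-0.5371)² = 0.2885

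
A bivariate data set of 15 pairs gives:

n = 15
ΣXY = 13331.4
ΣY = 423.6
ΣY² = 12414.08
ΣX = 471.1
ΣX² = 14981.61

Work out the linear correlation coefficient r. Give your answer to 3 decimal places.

0.095

r = (nΣXY − ΣXΣY) / √[(nΣX² − (ΣX)²)(nΣY² − (ΣY)²)]
Numerator: 15×13331.4 − 471.1×423.6 = 413.04
Denominator: √[(224724.15 − 221935.21)(186211.2 − 179436.96)] = √[2788.94 × 6774.24] = 4346.6020
r = 413.04 / 4346.6020 ≈ 0.095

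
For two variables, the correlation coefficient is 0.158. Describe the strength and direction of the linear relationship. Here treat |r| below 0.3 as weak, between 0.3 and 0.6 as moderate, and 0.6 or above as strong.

weak positive

r = 0.158 > 0 so the relationship is positive.
|r| = 0.158, which falls in the weak range.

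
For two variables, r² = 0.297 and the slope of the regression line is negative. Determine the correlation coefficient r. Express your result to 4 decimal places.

|r| = √0.297 = 0.5450
The association is negative, so r = −0.5450.

-0.5450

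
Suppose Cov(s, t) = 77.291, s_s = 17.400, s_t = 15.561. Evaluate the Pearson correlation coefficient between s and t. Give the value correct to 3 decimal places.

0.285

r = Cov(s,t) / (s_s · s_t) = 77.291 / (17.400 × 15.561)
  = 77.291 / 270.7614 ≈ 0.285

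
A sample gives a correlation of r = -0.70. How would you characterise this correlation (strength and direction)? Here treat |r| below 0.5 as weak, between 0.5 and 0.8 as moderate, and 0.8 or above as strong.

moderate negative

r = -0.70 < 0 so the relationship is negative.
|r| = 0.70, which falls in the moderate range.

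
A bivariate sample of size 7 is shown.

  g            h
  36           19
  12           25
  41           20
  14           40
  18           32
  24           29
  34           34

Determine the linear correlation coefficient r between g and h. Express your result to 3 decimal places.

n = 7, Σg = 179, Σh = 199, Σg² = 5373, Σh² = 6007, Σgh = 4792
nΣgh − ΣgΣh = 33544 − 35621 = -2077
nΣg² − (Σg)² = 37611 − 32041 = 5570; nΣh² − (Σh)² = 42049 − 39601 = 2448
r = -2077 / √(5570 × 2448) = -2077 / 3692.6088 ≈ -0.562

-0.562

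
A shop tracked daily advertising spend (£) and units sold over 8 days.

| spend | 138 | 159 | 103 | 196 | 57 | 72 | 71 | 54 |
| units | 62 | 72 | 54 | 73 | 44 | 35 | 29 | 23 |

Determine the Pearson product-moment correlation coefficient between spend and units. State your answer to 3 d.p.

0.923

n = 8, Σx = 850, Σy = 392, Σx² = 109740, Σy² = 21804, Σxy = 48203
nΣxy − ΣxΣy = 385624 − 333200 = 52424
nΣx² − (Σx)² = 877920 − 722500 = 155420; nΣy² − (Σy)² = 174432 − 153664 = 20768
r = 52424 / √(155420 × 20768) = 52424 / 56813.4012 ≈ 0.923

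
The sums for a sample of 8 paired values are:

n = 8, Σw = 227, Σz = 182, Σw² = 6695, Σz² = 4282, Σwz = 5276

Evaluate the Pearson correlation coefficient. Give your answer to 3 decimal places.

0.590

r = (nΣwz − ΣwΣz) / √[(nΣw² − (Σw)²)(nΣz² − (Σz)²)]
Numerator: 8×5276 − 227×182 = 894
Denominator: √[(53560 − 51529)(34256 − 33124)] = √[2031 × 1132] = 1516.2757
r = 894 / 1516.2757 ≈ 0.590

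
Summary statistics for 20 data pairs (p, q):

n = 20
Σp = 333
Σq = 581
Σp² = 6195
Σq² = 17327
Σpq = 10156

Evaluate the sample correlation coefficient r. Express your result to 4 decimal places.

0.8925

r = (nΣpq − ΣpΣq) / √[(nΣp² − (Σp)²)(nΣq² − (Σq)²)]
Numerator: 20×10156 − 333×581 = 9647
Denominator: √[(123900 − 110889)(346540 − 337561)] = √[13011 × 8979] = 10808.5970
r = 9647 / 10808.5970 ≈ 0.8925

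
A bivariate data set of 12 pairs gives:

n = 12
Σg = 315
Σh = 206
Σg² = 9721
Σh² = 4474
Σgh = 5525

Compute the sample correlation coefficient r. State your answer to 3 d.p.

r = (nΣgh − ΣgΣh) / √[(nΣg² − (Σg)²)(nΣh² − (Σh)²)]
Numerator: 12×5525 − 315×206 = 1410
Denominator: √[(116652 − 99225)(53688 − 42436)] = √[17427 × 11252] = 14003.1641
r = 1410 / 14003.1641 ≈ 0.101

0.101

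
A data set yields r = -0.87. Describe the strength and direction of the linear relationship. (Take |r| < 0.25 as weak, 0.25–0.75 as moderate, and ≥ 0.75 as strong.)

strong negative

r = -0.87 < 0 so the relationship is negative.
|r| = 0.87, which falls in the strong range.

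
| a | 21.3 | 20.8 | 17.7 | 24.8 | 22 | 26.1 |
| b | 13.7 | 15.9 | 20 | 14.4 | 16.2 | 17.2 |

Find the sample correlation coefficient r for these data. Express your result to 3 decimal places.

n = 6, Σa = 132.7, Σb = 97.4, Σa² = 2979.87, Σb² = 1606.14, Σab = 2138.97
nΣab − ΣaΣb = 12833.82 − 12924.98 = -91.16
nΣa² − (Σa)² = 17879.22 − 17609.29 = 269.93; nΣb² − (Σb)² = 9636.84 − 9486.76 = 150.08
r = -91.16 / √(269.93 × 150.08) = -91.16 / 201.2737 ≈ -0.453

-0.453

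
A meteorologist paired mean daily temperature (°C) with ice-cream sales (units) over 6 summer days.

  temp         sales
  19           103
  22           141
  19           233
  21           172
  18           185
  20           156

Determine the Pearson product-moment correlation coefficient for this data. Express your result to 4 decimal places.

n = 6, Σx = 119, Σy = 990, Σx² = 2371, Σy² = 172924, Σxy = 19548
nΣxy − ΣxΣy = 117288 − 117810 = -522
nΣx² − (Σx)² = 14226 − 14161 = 65; nΣy² − (Σy)² = 1037544 − 980100 = 57444
r = -522 / √(65 × 57444) = -522 / 1932.3198 ≈ -0.2701

-0.2701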